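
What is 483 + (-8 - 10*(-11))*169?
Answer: 17721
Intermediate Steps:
483 + (-8 - 10*(-11))*169 = 483 + (-8 + 110)*169 = 483 + 102*169 = 483 + 17238 = 17721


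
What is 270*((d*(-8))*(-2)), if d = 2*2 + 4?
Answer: 34560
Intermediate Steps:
d = 8 (d = 4 + 4 = 8)
270*((d*(-8))*(-2)) = 270*((8*(-8))*(-2)) = 270*(-64*(-2)) = 270*128 = 34560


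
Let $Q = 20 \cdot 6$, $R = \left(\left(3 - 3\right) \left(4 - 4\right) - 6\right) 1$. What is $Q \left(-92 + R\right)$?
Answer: $-11760$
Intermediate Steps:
$R = -6$ ($R = \left(0 \cdot 0 - 6\right) 1 = \left(0 - 6\right) 1 = \left(-6\right) 1 = -6$)
$Q = 120$
$Q \left(-92 + R\right) = 120 \left(-92 - 6\right) = 120 \left(-98\right) = -11760$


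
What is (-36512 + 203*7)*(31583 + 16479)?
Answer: -1686543642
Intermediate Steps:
(-36512 + 203*7)*(31583 + 16479) = (-36512 + 1421)*48062 = -35091*48062 = -1686543642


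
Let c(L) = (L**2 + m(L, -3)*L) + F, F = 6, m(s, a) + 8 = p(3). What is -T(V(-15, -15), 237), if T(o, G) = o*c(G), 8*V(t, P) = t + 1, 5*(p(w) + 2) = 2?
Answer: 1886493/20 ≈ 94325.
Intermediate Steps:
p(w) = -8/5 (p(w) = -2 + (1/5)*2 = -2 + 2/5 = -8/5)
V(t, P) = 1/8 + t/8 (V(t, P) = (t + 1)/8 = (1 + t)/8 = 1/8 + t/8)
m(s, a) = -48/5 (m(s, a) = -8 - 8/5 = -48/5)
c(L) = 6 + L**2 - 48*L/5 (c(L) = (L**2 - 48*L/5) + 6 = 6 + L**2 - 48*L/5)
T(o, G) = o*(6 + G**2 - 48*G/5)
-T(V(-15, -15), 237) = -(1/8 + (1/8)*(-15))*(30 - 48*237 + 5*237**2)/5 = -(1/8 - 15/8)*(30 - 11376 + 5*56169)/5 = -(-7)*(30 - 11376 + 280845)/(5*4) = -(-7)*269499/(5*4) = -1*(-1886493/20) = 1886493/20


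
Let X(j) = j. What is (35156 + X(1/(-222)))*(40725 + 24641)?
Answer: 255078754973/111 ≈ 2.2980e+9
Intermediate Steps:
(35156 + X(1/(-222)))*(40725 + 24641) = (35156 + 1/(-222))*(40725 + 24641) = (35156 - 1/222)*65366 = (7804631/222)*65366 = 255078754973/111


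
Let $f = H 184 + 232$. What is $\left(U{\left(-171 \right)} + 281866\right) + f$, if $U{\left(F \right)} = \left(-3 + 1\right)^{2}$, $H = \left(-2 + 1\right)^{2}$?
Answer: $282286$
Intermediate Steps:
$H = 1$ ($H = \left(-1\right)^{2} = 1$)
$U{\left(F \right)} = 4$ ($U{\left(F \right)} = \left(-2\right)^{2} = 4$)
$f = 416$ ($f = 1 \cdot 184 + 232 = 184 + 232 = 416$)
$\left(U{\left(-171 \right)} + 281866\right) + f = \left(4 + 281866\right) + 416 = 281870 + 416 = 282286$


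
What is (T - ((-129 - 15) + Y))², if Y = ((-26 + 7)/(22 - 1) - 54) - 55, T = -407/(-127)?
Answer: 470199575521/7112889 ≈ 66105.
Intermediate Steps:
T = 407/127 (T = -407*(-1/127) = 407/127 ≈ 3.2047)
Y = -2308/21 (Y = (-19/21 - 54) - 55 = -1153/21 - 55 = -2308/21 ≈ -109.90)
(T - ((-129 - 15) + Y))² = (407/127 - ((-129 - 15) - 2308/21))² = (407/127 - (-144 - 2308/21))² = (407/127 - 1*(-5332/21))² = (407/127 + 5332/21)² = (685711/2667)² = 470199575521/7112889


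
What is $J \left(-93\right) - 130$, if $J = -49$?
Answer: $4427$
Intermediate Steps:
$J \left(-93\right) - 130 = \left(-49\right) \left(-93\right) - 130 = 4557 - 130 = 4427$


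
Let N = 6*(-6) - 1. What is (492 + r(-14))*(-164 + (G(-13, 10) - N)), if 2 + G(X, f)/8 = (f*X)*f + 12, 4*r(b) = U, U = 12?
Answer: -5171265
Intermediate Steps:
r(b) = 3 (r(b) = (¼)*12 = 3)
G(X, f) = 80 + 8*X*f² (G(X, f) = -16 + 8*((f*X)*f + 12) = -16 + 8*((X*f)*f + 12) = -16 + 8*(X*f² + 12) = -16 + 8*(12 + X*f²) = -16 + (96 + 8*X*f²) = 80 + 8*X*f²)
N = -37 (N = -36 - 1 = -37)
(492 + r(-14))*(-164 + (G(-13, 10) - N)) = (492 + 3)*(-164 + ((80 + 8*(-13)*10²) - 1*(-37))) = 495*(-164 + ((80 + 8*(-13)*100) + 37)) = 495*(-164 + ((80 - 10400) + 37)) = 495*(-164 + (-10320 + 37)) = 495*(-164 - 10283) = 495*(-10447) = -5171265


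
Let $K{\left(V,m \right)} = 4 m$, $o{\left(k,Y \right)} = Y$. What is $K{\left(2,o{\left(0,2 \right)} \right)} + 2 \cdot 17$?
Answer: $42$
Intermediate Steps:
$K{\left(2,o{\left(0,2 \right)} \right)} + 2 \cdot 17 = 4 \cdot 2 + 2 \cdot 17 = 8 + 34 = 42$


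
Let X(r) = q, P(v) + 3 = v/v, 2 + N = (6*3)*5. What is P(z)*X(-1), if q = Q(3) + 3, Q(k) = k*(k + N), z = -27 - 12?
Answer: -552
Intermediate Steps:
N = 88 (N = -2 + (6*3)*5 = -2 + 18*5 = -2 + 90 = 88)
z = -39
Q(k) = k*(88 + k) (Q(k) = k*(k + 88) = k*(88 + k))
q = 276 (q = 3*(88 + 3) + 3 = 3*91 + 3 = 273 + 3 = 276)
P(v) = -2 (P(v) = -3 + v/v = -3 + 1 = -2)
X(r) = 276
P(z)*X(-1) = -2*276 = -552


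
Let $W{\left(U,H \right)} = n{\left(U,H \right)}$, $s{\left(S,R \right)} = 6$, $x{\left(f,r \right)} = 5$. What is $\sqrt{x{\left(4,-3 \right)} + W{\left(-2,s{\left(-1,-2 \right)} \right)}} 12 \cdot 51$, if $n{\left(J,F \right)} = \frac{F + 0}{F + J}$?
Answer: $306 \sqrt{26} \approx 1560.3$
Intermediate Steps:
$n{\left(J,F \right)} = \frac{F}{F + J}$
$W{\left(U,H \right)} = \frac{H}{H + U}$
$\sqrt{x{\left(4,-3 \right)} + W{\left(-2,s{\left(-1,-2 \right)} \right)}} 12 \cdot 51 = \sqrt{5 + \frac{6}{6 - 2}} \cdot 12 \cdot 51 = \sqrt{5 + \frac{6}{4}} \cdot 12 \cdot 51 = \sqrt{5 + 6 \cdot \frac{1}{4}} \cdot 12 \cdot 51 = \sqrt{5 + \frac{3}{2}} \cdot 12 \cdot 51 = \sqrt{\frac{13}{2}} \cdot 12 \cdot 51 = \frac{\sqrt{26}}{2} \cdot 12 \cdot 51 = 6 \sqrt{26} \cdot 51 = 306 \sqrt{26}$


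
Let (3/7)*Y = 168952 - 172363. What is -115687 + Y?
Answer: -123646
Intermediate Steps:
Y = -7959 (Y = 7*(168952 - 172363)/3 = (7/3)*(-3411) = -7959)
-115687 + Y = -115687 - 7959 = -123646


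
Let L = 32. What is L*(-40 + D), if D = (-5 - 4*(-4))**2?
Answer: 2592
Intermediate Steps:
D = 121 (D = (-5 + 16)**2 = 11**2 = 121)
L*(-40 + D) = 32*(-40 + 121) = 32*81 = 2592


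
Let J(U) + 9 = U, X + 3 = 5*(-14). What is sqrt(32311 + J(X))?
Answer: 3*sqrt(3581) ≈ 179.52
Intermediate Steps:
X = -73 (X = -3 + 5*(-14) = -3 - 70 = -73)
J(U) = -9 + U
sqrt(32311 + J(X)) = sqrt(32311 + (-9 - 73)) = sqrt(32311 - 82) = sqrt(32229) = 3*sqrt(3581)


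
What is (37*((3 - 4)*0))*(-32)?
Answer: 0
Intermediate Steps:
(37*((3 - 4)*0))*(-32) = (37*(-1*0))*(-32) = (37*0)*(-32) = 0*(-32) = 0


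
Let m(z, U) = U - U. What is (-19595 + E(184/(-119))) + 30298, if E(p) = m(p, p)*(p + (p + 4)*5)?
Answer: 10703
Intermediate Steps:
m(z, U) = 0
E(p) = 0 (E(p) = 0*(p + (p + 4)*5) = 0*(p + (4 + p)*5) = 0*(p + (20 + 5*p)) = 0*(20 + 6*p) = 0)
(-19595 + E(184/(-119))) + 30298 = (-19595 + 0) + 30298 = -19595 + 30298 = 10703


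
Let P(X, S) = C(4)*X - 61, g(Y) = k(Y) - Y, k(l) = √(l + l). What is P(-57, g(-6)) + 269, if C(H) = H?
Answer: -20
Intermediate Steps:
k(l) = √2*√l (k(l) = √(2*l) = √2*√l)
g(Y) = -Y + √2*√Y (g(Y) = √2*√Y - Y = -Y + √2*√Y)
P(X, S) = -61 + 4*X (P(X, S) = 4*X - 61 = -61 + 4*X)
P(-57, g(-6)) + 269 = (-61 + 4*(-57)) + 269 = (-61 - 228) + 269 = -289 + 269 = -20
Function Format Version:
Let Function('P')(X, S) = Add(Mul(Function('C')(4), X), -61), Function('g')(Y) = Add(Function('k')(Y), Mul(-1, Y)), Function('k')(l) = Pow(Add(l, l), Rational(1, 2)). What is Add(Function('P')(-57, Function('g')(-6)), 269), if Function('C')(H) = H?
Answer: -20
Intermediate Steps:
Function('k')(l) = Mul(Pow(2, Rational(1, 2)), Pow(l, Rational(1, 2))) (Function('k')(l) = Pow(Mul(2, l), Rational(1, 2)) = Mul(Pow(2, Rational(1, 2)), Pow(l, Rational(1, 2))))
Function('g')(Y) = Add(Mul(-1, Y), Mul(Pow(2, Rational(1, 2)), Pow(Y, Rational(1, 2)))) (Function('g')(Y) = Add(Mul(Pow(2, Rational(1, 2)), Pow(Y, Rational(1, 2))), Mul(-1, Y)) = Add(Mul(-1, Y), Mul(Pow(2, Rational(1, 2)), Pow(Y, Rational(1, 2)))))
Function('P')(X, S) = Add(-61, Mul(4, X)) (Function('P')(X, S) = Add(Mul(4, X), -61) = Add(-61, Mul(4, X)))
Add(Function('P')(-57, Function('g')(-6)), 269) = Add(Add(-61, Mul(4, -57)), 269) = Add(Add(-61, -228), 269) = Add(-289, 269) = -20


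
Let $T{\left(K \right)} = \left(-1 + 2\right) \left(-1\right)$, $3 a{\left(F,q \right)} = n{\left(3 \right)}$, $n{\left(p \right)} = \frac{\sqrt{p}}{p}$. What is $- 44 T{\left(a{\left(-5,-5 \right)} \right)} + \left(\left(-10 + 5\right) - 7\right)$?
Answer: $32$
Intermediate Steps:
$n{\left(p \right)} = \frac{1}{\sqrt{p}}$
$a{\left(F,q \right)} = \frac{\sqrt{3}}{9}$ ($a{\left(F,q \right)} = \frac{1}{3 \sqrt{3}} = \frac{\frac{1}{3} \sqrt{3}}{3} = \frac{\sqrt{3}}{9}$)
$T{\left(K \right)} = -1$ ($T{\left(K \right)} = 1 \left(-1\right) = -1$)
$- 44 T{\left(a{\left(-5,-5 \right)} \right)} + \left(\left(-10 + 5\right) - 7\right) = \left(-44\right) \left(-1\right) + \left(\left(-10 + 5\right) - 7\right) = 44 - 12 = 32$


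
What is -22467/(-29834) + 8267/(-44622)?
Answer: 188971199/332813187 ≈ 0.56780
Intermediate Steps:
-22467/(-29834) + 8267/(-44622) = -22467*(-1/29834) + 8267*(-1/44622) = 22467/29834 - 8267/44622 = 188971199/332813187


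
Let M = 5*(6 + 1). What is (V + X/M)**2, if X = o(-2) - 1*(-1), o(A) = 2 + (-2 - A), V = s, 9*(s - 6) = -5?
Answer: 3034564/99225 ≈ 30.583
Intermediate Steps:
s = 49/9 (s = 6 + (1/9)*(-5) = 6 - 5/9 = 49/9 ≈ 5.4444)
V = 49/9 ≈ 5.4444
o(A) = -A
M = 35 (M = 5*7 = 35)
X = 3 (X = -1*(-2) - 1*(-1) = 2 + 1 = 3)
(V + X/M)**2 = (49/9 + 3/35)**2 = (1742/315)**2 = 3034564/99225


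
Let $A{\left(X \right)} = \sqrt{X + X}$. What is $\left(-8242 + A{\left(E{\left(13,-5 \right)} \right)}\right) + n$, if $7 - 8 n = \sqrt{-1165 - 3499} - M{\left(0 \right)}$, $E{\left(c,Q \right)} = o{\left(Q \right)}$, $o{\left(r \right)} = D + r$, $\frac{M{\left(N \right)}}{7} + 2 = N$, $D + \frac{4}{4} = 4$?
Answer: $- \frac{65943}{8} + 2 i - \frac{i \sqrt{1166}}{4} \approx -8242.9 - 6.5367 i$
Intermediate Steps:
$D = 3$ ($D = -1 + 4 = 3$)
$M{\left(N \right)} = -14 + 7 N$
$o{\left(r \right)} = 3 + r$
$E{\left(c,Q \right)} = 3 + Q$
$n = - \frac{7}{8} - \frac{i \sqrt{1166}}{4}$ ($n = \frac{7}{8} - \frac{\sqrt{-1165 - 3499} - \left(-14 + 7 \cdot 0\right)}{8} = \frac{7}{8} - \frac{\sqrt{-4664} - \left(-14 + 0\right)}{8} = \frac{7}{8} - \frac{2 i \sqrt{1166} - -14}{8} = \frac{7}{8} - \frac{2 i \sqrt{1166} + 14}{8} = \frac{7}{8} - \frac{14 + 2 i \sqrt{1166}}{8} = \frac{7}{8} - \left(\frac{7}{4} + \frac{i \sqrt{1166}}{4}\right) = - \frac{7}{8} - \frac{i \sqrt{1166}}{4} \approx -0.875 - 8.5367 i$)
$A{\left(X \right)} = \sqrt{2} \sqrt{X}$ ($A{\left(X \right)} = \sqrt{2 X} = \sqrt{2} \sqrt{X}$)
$\left(-8242 + A{\left(E{\left(13,-5 \right)} \right)}\right) + n = \left(-8242 + \sqrt{2} \sqrt{3 - 5}\right) - \left(\frac{7}{8} + \frac{i \sqrt{1166}}{4}\right) = \left(-8242 + \sqrt{2} \sqrt{-2}\right) - \left(\frac{7}{8} + \frac{i \sqrt{1166}}{4}\right) = \left(-8242 + \sqrt{2} i \sqrt{2}\right) - \left(\frac{7}{8} + \frac{i \sqrt{1166}}{4}\right) = \left(-8242 + 2 i\right) - \left(\frac{7}{8} + \frac{i \sqrt{1166}}{4}\right) = - \frac{65943}{8} + 2 i - \frac{i \sqrt{1166}}{4}$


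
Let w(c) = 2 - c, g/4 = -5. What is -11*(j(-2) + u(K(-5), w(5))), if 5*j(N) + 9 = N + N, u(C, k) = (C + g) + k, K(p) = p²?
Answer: 33/5 ≈ 6.6000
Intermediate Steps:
g = -20 (g = 4*(-5) = -20)
u(C, k) = -20 + C + k (u(C, k) = (C - 20) + k = (-20 + C) + k = -20 + C + k)
j(N) = -9/5 + 2*N/5 (j(N) = -9/5 + (N + N)/5 = -9/5 + (2*N)/5 = -9/5 + 2*N/5)
-11*(j(-2) + u(K(-5), w(5))) = -11*((-9/5 + (⅖)*(-2)) + (-20 + (-5)² + (2 - 1*5))) = -11*((-9/5 - ⅘) + (-20 + 25 + (2 - 5))) = -11*(-13/5 + (-20 + 25 - 3)) = -11*(-13/5 + 2) = -11*(-⅗) = 33/5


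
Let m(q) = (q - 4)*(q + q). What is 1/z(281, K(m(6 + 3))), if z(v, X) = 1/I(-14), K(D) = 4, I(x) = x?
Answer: -14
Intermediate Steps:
m(q) = 2*q*(-4 + q) (m(q) = (-4 + q)*(2*q) = 2*q*(-4 + q))
z(v, X) = -1/14 (z(v, X) = 1/(-14) = -1/14)
1/z(281, K(m(6 + 3))) = 1/(-1/14) = -14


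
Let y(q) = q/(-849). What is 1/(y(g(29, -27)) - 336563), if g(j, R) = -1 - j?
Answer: -283/95247319 ≈ -2.9712e-6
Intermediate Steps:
y(q) = -q/849 (y(q) = q*(-1/849) = -q/849)
1/(y(g(29, -27)) - 336563) = 1/(-(-1 - 1*29)/849 - 336563) = 1/(-(-1 - 29)/849 - 336563) = 1/(-1/849*(-30) - 336563) = 1/(10/283 - 336563) = 1/(-95247319/283) = -283/95247319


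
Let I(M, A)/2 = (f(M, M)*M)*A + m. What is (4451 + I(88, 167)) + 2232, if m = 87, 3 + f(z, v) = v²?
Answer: 227530329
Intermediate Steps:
f(z, v) = -3 + v²
I(M, A) = 174 + 2*A*M*(-3 + M²) (I(M, A) = 2*(((-3 + M²)*M)*A + 87) = 2*((M*(-3 + M²))*A + 87) = 2*(A*M*(-3 + M²) + 87) = 2*(87 + A*M*(-3 + M²)) = 174 + 2*A*M*(-3 + M²))
(4451 + I(88, 167)) + 2232 = (4451 + (174 + 2*167*88*(-3 + 88²))) + 2232 = (4451 + (174 + 2*167*88*(-3 + 7744))) + 2232 = (4451 + (174 + 2*167*88*7741)) + 2232 = (4451 + (174 + 227523472)) + 2232 = (4451 + 227523646) + 2232 = 227528097 + 2232 = 227530329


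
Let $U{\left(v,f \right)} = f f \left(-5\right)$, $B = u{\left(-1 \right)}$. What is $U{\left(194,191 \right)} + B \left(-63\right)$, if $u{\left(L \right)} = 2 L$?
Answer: $-182279$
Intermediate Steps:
$B = -2$ ($B = 2 \left(-1\right) = -2$)
$U{\left(v,f \right)} = - 5 f^{2}$ ($U{\left(v,f \right)} = f^{2} \left(-5\right) = - 5 f^{2}$)
$U{\left(194,191 \right)} + B \left(-63\right) = - 5 \cdot 191^{2} - -126 = \left(-5\right) 36481 + 126 = -182405 + 126 = -182279$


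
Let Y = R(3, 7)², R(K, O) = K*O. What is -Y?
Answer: -441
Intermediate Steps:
Y = 441 (Y = (3*7)² = 21² = 441)
-Y = -1*441 = -441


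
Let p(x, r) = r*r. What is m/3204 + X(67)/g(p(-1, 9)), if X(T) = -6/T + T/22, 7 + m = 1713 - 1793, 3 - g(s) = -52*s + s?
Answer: -1194852/45193577 ≈ -0.026439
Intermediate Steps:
p(x, r) = r²
g(s) = 3 + 51*s (g(s) = 3 - (-52*s + s) = 3 - (-51)*s = 3 + 51*s)
m = -87 (m = -7 + (1713 - 1793) = -7 - 80 = -87)
X(T) = -6/T + T/22 (X(T) = -6/T + T*(1/22) = -6/T + T/22)
m/3204 + X(67)/g(p(-1, 9)) = -87/3204 + (-6/67 + (1/22)*67)/(3 + 51*9²) = -87*1/3204 + (-6*1/67 + 67/22)/(3 + 51*81) = -29/1068 + (-6/67 + 67/22)/(3 + 4131) = -29/1068 + (4357/1474)/4134 = -29/1068 + (4357/1474)*(1/4134) = -29/1068 + 4357/6093516 = -1194852/45193577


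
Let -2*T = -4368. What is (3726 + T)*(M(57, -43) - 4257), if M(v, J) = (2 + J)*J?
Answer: -14739540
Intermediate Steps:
T = 2184 (T = -1/2*(-4368) = 2184)
M(v, J) = J*(2 + J)
(3726 + T)*(M(57, -43) - 4257) = (3726 + 2184)*(-43*(2 - 43) - 4257) = 5910*(-43*(-41) - 4257) = 5910*(1763 - 4257) = 5910*(-2494) = -14739540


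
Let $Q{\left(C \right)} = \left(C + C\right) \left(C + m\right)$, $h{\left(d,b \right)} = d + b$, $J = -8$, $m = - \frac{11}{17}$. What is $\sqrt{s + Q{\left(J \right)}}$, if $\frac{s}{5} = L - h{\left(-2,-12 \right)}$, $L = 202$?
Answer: $\frac{2 \sqrt{88026}}{17} \approx 34.905$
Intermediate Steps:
$m = - \frac{11}{17}$ ($m = \left(-11\right) \frac{1}{17} = - \frac{11}{17} \approx -0.64706$)
$h{\left(d,b \right)} = b + d$
$s = 1080$ ($s = 5 \left(202 - \left(-12 - 2\right)\right) = 5 \left(202 - -14\right) = 5 \left(202 + 14\right) = 5 \cdot 216 = 1080$)
$Q{\left(C \right)} = 2 C \left(- \frac{11}{17} + C\right)$ ($Q{\left(C \right)} = \left(C + C\right) \left(C - \frac{11}{17}\right) = 2 C \left(- \frac{11}{17} + C\right)$)
$\sqrt{s + Q{\left(J \right)}} = \sqrt{1080 + \frac{2}{17} \left(-8\right) \left(-11 + 17 \left(-8\right)\right)} = \sqrt{1080 + \frac{2}{17} \left(-8\right) \left(-11 - 136\right)} = \sqrt{1080 + \frac{2}{17} \left(-8\right) \left(-147\right)} = \sqrt{1080 + \frac{2352}{17}} = \sqrt{\frac{20712}{17}} = \frac{2 \sqrt{88026}}{17}$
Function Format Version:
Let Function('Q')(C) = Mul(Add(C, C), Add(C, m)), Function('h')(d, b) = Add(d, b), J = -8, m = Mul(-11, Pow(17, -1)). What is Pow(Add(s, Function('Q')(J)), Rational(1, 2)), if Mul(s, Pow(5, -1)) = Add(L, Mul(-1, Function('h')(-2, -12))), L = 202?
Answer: Mul(Rational(2, 17), Pow(88026, Rational(1, 2))) ≈ 34.905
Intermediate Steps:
m = Rational(-11, 17) (m = Mul(-11, Rational(1, 17)) = Rational(-11, 17) ≈ -0.64706)
Function('h')(d, b) = Add(b, d)
s = 1080 (s = Mul(5, Add(202, Mul(-1, Add(-12, -2)))) = Mul(5, Add(202, Mul(-1, -14))) = Mul(5, Add(202, 14)) = Mul(5, 216) = 1080)
Function('Q')(C) = Mul(2, C, Add(Rational(-11, 17), C)) (Function('Q')(C) = Mul(Add(C, C), Add(C, Rational(-11, 17))) = Mul(Mul(2, C), Add(Rational(-11, 17), C)) = Mul(2, C, Add(Rational(-11, 17), C)))
Pow(Add(s, Function('Q')(J)), Rational(1, 2)) = Pow(Add(1080, Mul(Rational(2, 17), -8, Add(-11, Mul(17, -8)))), Rational(1, 2)) = Pow(Add(1080, Mul(Rational(2, 17), -8, Add(-11, -136))), Rational(1, 2)) = Pow(Add(1080, Mul(Rational(2, 17), -8, -147)), Rational(1, 2)) = Pow(Add(1080, Rational(2352, 17)), Rational(1, 2)) = Pow(Rational(20712, 17), Rational(1, 2)) = Mul(Rational(2, 17), Pow(88026, Rational(1, 2)))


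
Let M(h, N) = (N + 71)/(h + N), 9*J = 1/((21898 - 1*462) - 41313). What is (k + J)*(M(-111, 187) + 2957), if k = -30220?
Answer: -608164446130195/6797934 ≈ -8.9463e+7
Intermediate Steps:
J = -1/178893 (J = 1/(9*((21898 - 1*462) - 41313)) = 1/(9*((21898 - 462) - 41313)) = 1/(9*(21436 - 41313)) = (1/9)/(-19877) = (1/9)*(-1/19877) = -1/178893 ≈ -5.5899e-6)
M(h, N) = (71 + N)/(N + h)
(k + J)*(M(-111, 187) + 2957) = (-30220 - 1/178893)*((71 + 187)/(187 - 111) + 2957) = -5406146461*(258/76 + 2957)/178893 = -5406146461*((1/76)*258 + 2957)/178893 = -5406146461*(129/38 + 2957)/178893 = -5406146461/178893*112495/38 = -608164446130195/6797934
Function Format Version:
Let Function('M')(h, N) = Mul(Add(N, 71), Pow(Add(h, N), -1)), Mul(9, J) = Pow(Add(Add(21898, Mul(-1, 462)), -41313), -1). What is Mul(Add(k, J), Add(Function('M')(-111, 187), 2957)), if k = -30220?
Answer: Rational(-608164446130195, 6797934) ≈ -8.9463e+7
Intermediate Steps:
J = Rational(-1, 178893) (J = Mul(Rational(1, 9), Pow(Add(Add(21898, Mul(-1, 462)), -41313), -1)) = Mul(Rational(1, 9), Pow(Add(Add(21898, -462), -41313), -1)) = Mul(Rational(1, 9), Pow(Add(21436, -41313), -1)) = Mul(Rational(1, 9), Pow(-19877, -1)) = Mul(Rational(1, 9), Rational(-1, 19877)) = Rational(-1, 178893) ≈ -5.5899e-6)
Function('M')(h, N) = Mul(Pow(Add(N, h), -1), Add(71, N)) (Function('M')(h, N) = Mul(Add(71, N), Pow(Add(N, h), -1)) = Mul(Pow(Add(N, h), -1), Add(71, N)))
Mul(Add(k, J), Add(Function('M')(-111, 187), 2957)) = Mul(Add(-30220, Rational(-1, 178893)), Add(Mul(Pow(Add(187, -111), -1), Add(71, 187)), 2957)) = Mul(Rational(-5406146461, 178893), Add(Mul(Pow(76, -1), 258), 2957)) = Mul(Rational(-5406146461, 178893), Add(Mul(Rational(1, 76), 258), 2957)) = Mul(Rational(-5406146461, 178893), Add(Rational(129, 38), 2957)) = Mul(Rational(-5406146461, 178893), Rational(112495, 38)) = Rational(-608164446130195, 6797934)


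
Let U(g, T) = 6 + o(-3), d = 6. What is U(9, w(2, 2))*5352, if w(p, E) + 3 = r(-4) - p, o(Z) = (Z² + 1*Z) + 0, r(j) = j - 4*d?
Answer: 64224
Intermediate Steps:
r(j) = -24 + j (r(j) = j - 4*6 = j - 24 = -24 + j)
o(Z) = Z + Z² (o(Z) = (Z² + Z) + 0 = (Z + Z²) + 0 = Z + Z²)
w(p, E) = -31 - p (w(p, E) = -3 + ((-24 - 4) - p) = -3 + (-28 - p) = -31 - p)
U(g, T) = 12 (U(g, T) = 6 - 3*(1 - 3) = 6 - 3*(-2) = 6 + 6 = 12)
U(9, w(2, 2))*5352 = 12*5352 = 64224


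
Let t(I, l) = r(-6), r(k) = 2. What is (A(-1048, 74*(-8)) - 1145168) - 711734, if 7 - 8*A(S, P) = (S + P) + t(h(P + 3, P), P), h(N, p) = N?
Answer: -14853571/8 ≈ -1.8567e+6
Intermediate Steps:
t(I, l) = 2
A(S, P) = 5/8 - P/8 - S/8 (A(S, P) = 7/8 - ((S + P) + 2)/8 = 7/8 - ((P + S) + 2)/8 = 7/8 - (2 + P + S)/8 = 7/8 + (-¼ - P/8 - S/8) = 5/8 - P/8 - S/8)
(A(-1048, 74*(-8)) - 1145168) - 711734 = ((5/8 - 37*(-8)/4 - ⅛*(-1048)) - 1145168) - 711734 = ((5/8 - ⅛*(-592) + 131) - 1145168) - 711734 = ((5/8 + 74 + 131) - 1145168) - 711734 = (1645/8 - 1145168) - 711734 = -9159699/8 - 711734 = -14853571/8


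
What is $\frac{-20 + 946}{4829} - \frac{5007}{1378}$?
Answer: $- \frac{22902775}{6654362} \approx -3.4418$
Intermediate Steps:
$\frac{-20 + 946}{4829} - \frac{5007}{1378} = 926 \cdot \frac{1}{4829} - \frac{5007}{1378} = \frac{926}{4829} - \frac{5007}{1378} = - \frac{22902775}{6654362}$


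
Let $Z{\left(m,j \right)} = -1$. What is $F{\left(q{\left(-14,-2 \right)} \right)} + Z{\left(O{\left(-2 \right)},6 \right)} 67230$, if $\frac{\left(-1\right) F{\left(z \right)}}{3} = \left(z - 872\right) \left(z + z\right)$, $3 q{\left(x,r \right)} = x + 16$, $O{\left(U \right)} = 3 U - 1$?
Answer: $- \frac{191234}{3} \approx -63745.0$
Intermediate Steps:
$O{\left(U \right)} = -1 + 3 U$
$q{\left(x,r \right)} = \frac{16}{3} + \frac{x}{3}$ ($q{\left(x,r \right)} = \frac{x + 16}{3} = \frac{16 + x}{3} = \frac{16}{3} + \frac{x}{3}$)
$F{\left(z \right)} = - 6 z \left(-872 + z\right)$ ($F{\left(z \right)} = - 3 \left(z - 872\right) \left(z + z\right) = - 3 \left(z - 872\right) 2 z = - 3 \left(-872 + z\right) 2 z = - 3 \cdot 2 z \left(-872 + z\right) = - 6 z \left(-872 + z\right)$)
$F{\left(q{\left(-14,-2 \right)} \right)} + Z{\left(O{\left(-2 \right)},6 \right)} 67230 = 6 \left(\frac{16}{3} + \frac{1}{3} \left(-14\right)\right) \left(872 - \left(\frac{16}{3} + \frac{1}{3} \left(-14\right)\right)\right) - 67230 = 6 \left(\frac{16}{3} - \frac{14}{3}\right) \left(872 - \left(\frac{16}{3} - \frac{14}{3}\right)\right) - 67230 = 6 \cdot \frac{2}{3} \left(872 - \frac{2}{3}\right) - 67230 = 6 \cdot \frac{2}{3} \cdot \frac{2614}{3} - 67230 = \frac{10456}{3} - 67230 = - \frac{191234}{3}$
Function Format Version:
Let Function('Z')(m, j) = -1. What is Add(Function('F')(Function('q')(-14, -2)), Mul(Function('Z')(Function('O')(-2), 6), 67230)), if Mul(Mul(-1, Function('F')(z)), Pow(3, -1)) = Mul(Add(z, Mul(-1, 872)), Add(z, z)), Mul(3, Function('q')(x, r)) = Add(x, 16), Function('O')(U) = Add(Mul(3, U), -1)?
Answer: Rational(-191234, 3) ≈ -63745.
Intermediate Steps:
Function('O')(U) = Add(-1, Mul(3, U))
Function('q')(x, r) = Add(Rational(16, 3), Mul(Rational(1, 3), x)) (Function('q')(x, r) = Mul(Rational(1, 3), Add(x, 16)) = Mul(Rational(1, 3), Add(16, x)) = Add(Rational(16, 3), Mul(Rational(1, 3), x)))
Function('F')(z) = Mul(-6, z, Add(-872, z)) (Function('F')(z) = Mul(-3, Mul(Add(z, Mul(-1, 872)), Add(z, z))) = Mul(-3, Mul(Add(z, -872), Mul(2, z))) = Mul(-3, Mul(Add(-872, z), Mul(2, z))) = Mul(-3, Mul(2, z, Add(-872, z))) = Mul(-6, z, Add(-872, z)))
Add(Function('F')(Function('q')(-14, -2)), Mul(Function('Z')(Function('O')(-2), 6), 67230)) = Add(Mul(6, Add(Rational(16, 3), Mul(Rational(1, 3), -14)), Add(872, Mul(-1, Add(Rational(16, 3), Mul(Rational(1, 3), -14))))), Mul(-1, 67230)) = Add(Mul(6, Add(Rational(16, 3), Rational(-14, 3)), Add(872, Mul(-1, Add(Rational(16, 3), Rational(-14, 3))))), -67230) = Add(Mul(6, Rational(2, 3), Add(872, Mul(-1, Rational(2, 3)))), -67230) = Add(Mul(6, Rational(2, 3), Add(872, Rational(-2, 3))), -67230) = Add(Mul(6, Rational(2, 3), Rational(2614, 3)), -67230) = Add(Rational(10456, 3), -67230) = Rational(-191234, 3)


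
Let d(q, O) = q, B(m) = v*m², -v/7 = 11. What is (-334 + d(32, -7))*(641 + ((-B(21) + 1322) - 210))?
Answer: -10784420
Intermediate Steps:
v = -77 (v = -7*11 = -77)
B(m) = -77*m²
(-334 + d(32, -7))*(641 + ((-B(21) + 1322) - 210)) = (-334 + 32)*(641 + ((-(-77)*21² + 1322) - 210)) = -302*(641 + ((-(-77)*441 + 1322) - 210)) = -302*(641 + ((-1*(-33957) + 1322) - 210)) = -302*(641 + ((33957 + 1322) - 210)) = -302*(641 + (35279 - 210)) = -302*(641 + 35069) = -302*35710 = -10784420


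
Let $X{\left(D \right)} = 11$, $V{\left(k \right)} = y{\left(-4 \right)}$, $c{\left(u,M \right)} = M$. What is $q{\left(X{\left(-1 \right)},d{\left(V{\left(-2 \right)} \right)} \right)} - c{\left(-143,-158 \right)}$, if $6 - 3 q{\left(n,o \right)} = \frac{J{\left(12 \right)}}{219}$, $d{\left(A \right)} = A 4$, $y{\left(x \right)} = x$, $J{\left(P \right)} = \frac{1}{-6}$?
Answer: $\frac{630721}{3942} \approx 160.0$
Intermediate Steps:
$J{\left(P \right)} = - \frac{1}{6}$
$V{\left(k \right)} = -4$
$d{\left(A \right)} = 4 A$
$q{\left(n,o \right)} = \frac{7885}{3942}$ ($q{\left(n,o \right)} = 2 - \frac{\left(- \frac{1}{6}\right) \frac{1}{219}}{3} = 2 - - \frac{1}{3942} = 2 + \frac{1}{3942} = \frac{7885}{3942}$)
$q{\left(X{\left(-1 \right)},d{\left(V{\left(-2 \right)} \right)} \right)} - c{\left(-143,-158 \right)} = \frac{7885}{3942} - -158 = \frac{7885}{3942} + 158 = \frac{630721}{3942}$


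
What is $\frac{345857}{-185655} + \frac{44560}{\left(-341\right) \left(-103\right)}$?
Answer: $- \frac{3874748611}{6520760565} \approx -0.59422$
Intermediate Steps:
$\frac{345857}{-185655} + \frac{44560}{\left(-341\right) \left(-103\right)} = 345857 \left(- \frac{1}{185655}\right) + \frac{44560}{35123} = - \frac{345857}{185655} + 44560 \cdot \frac{1}{35123} = - \frac{345857}{185655} + \frac{44560}{35123} = - \frac{3874748611}{6520760565}$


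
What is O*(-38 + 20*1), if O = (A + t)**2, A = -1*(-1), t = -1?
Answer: 0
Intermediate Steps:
A = 1
O = 0 (O = (1 - 1)**2 = 0**2 = 0)
O*(-38 + 20*1) = 0*(-38 + 20*1) = 0*(-38 + 20) = 0*(-18) = 0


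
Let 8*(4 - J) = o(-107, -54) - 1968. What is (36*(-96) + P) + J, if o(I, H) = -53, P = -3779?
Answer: -55827/8 ≈ -6978.4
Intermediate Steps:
J = 2053/8 (J = 4 - (-53 - 1968)/8 = 4 - ⅛*(-2021) = 4 + 2021/8 = 2053/8 ≈ 256.63)
(36*(-96) + P) + J = (36*(-96) - 3779) + 2053/8 = (-3456 - 3779) + 2053/8 = -7235 + 2053/8 = -55827/8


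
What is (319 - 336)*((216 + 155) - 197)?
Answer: -2958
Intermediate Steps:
(319 - 336)*((216 + 155) - 197) = -17*(371 - 197) = -17*174 = -2958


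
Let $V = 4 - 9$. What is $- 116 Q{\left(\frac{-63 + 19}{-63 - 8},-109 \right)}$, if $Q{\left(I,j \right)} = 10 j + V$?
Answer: $127020$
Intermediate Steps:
$V = -5$ ($V = 4 - 9 = -5$)
$Q{\left(I,j \right)} = -5 + 10 j$ ($Q{\left(I,j \right)} = 10 j - 5 = -5 + 10 j$)
$- 116 Q{\left(\frac{-63 + 19}{-63 - 8},-109 \right)} = - 116 \left(-5 + 10 \left(-109\right)\right) = - 116 \left(-5 - 1090\right) = \left(-116\right) \left(-1095\right) = 127020$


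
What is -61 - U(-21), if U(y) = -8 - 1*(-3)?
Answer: -56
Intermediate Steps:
U(y) = -5 (U(y) = -8 + 3 = -5)
-61 - U(-21) = -61 - 1*(-5) = -61 + 5 = -56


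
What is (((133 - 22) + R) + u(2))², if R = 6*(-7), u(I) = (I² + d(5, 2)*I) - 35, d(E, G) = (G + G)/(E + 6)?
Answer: 181476/121 ≈ 1499.8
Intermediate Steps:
d(E, G) = 2*G/(6 + E) (d(E, G) = (2*G)/(6 + E) = 2*G/(6 + E))
u(I) = -35 + I² + 4*I/11 (u(I) = (I² + (2*2/(6 + 5))*I) - 35 = (I² + (2*2/11)*I) - 35 = (I² + (2*2*(1/11))*I) - 35 = (I² + 4*I/11) - 35 = -35 + I² + 4*I/11)
R = -42
(((133 - 22) + R) + u(2))² = (((133 - 22) - 42) + (-35 + 2² + (4/11)*2))² = ((111 - 42) + (-35 + 4 + 8/11))² = (69 - 333/11)² = (426/11)² = 181476/121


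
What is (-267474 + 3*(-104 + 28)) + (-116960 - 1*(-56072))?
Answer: -328590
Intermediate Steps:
(-267474 + 3*(-104 + 28)) + (-116960 - 1*(-56072)) = (-267474 + 3*(-76)) + (-116960 + 56072) = (-267474 - 228) - 60888 = -267702 - 60888 = -328590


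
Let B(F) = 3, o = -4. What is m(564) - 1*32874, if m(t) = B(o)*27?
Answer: -32793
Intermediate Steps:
m(t) = 81 (m(t) = 3*27 = 81)
m(564) - 1*32874 = 81 - 1*32874 = 81 - 32874 = -32793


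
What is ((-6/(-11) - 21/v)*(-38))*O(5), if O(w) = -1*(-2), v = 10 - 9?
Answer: 17100/11 ≈ 1554.5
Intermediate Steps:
v = 1
O(w) = 2
((-6/(-11) - 21/v)*(-38))*O(5) = ((-6/(-11) - 21/1)*(-38))*2 = ((-6*(-1/11) - 21*1)*(-38))*2 = ((6/11 - 21)*(-38))*2 = -225/11*(-38)*2 = (8550/11)*2 = 17100/11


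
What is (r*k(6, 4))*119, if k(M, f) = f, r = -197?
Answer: -93772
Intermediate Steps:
(r*k(6, 4))*119 = -197*4*119 = -788*119 = -93772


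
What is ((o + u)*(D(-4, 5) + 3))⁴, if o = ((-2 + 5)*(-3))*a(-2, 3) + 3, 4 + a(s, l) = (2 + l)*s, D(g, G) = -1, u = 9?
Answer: 5802782976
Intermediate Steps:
a(s, l) = -4 + s*(2 + l) (a(s, l) = -4 + (2 + l)*s = -4 + s*(2 + l))
o = 129 (o = ((-2 + 5)*(-3))*(-4 + 2*(-2) + 3*(-2)) + 3 = (3*(-3))*(-4 - 4 - 6) + 3 = -9*(-14) + 3 = 126 + 3 = 129)
((o + u)*(D(-4, 5) + 3))⁴ = ((129 + 9)*(-1 + 3))⁴ = (138*2)⁴ = 276⁴ = 5802782976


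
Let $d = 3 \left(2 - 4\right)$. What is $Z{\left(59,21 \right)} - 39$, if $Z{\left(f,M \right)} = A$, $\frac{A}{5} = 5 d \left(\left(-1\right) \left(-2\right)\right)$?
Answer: $-339$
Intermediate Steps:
$d = -6$ ($d = 3 \left(-2\right) = -6$)
$A = -300$ ($A = 5 \cdot 5 \left(-6\right) \left(\left(-1\right) \left(-2\right)\right) = 5 \left(\left(-30\right) 2\right) = 5 \left(-60\right) = -300$)
$Z{\left(f,M \right)} = -300$
$Z{\left(59,21 \right)} - 39 = -300 - 39 = -339$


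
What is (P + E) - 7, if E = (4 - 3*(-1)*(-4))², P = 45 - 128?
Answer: -26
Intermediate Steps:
P = -83
E = 64 (E = (4 + 3*(-4))² = (4 - 12)² = (-8)² = 64)
(P + E) - 7 = (-83 + 64) - 7 = -19 - 7 = -26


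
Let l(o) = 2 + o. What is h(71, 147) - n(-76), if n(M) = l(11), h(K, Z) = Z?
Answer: 134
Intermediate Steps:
n(M) = 13 (n(M) = 2 + 11 = 13)
h(71, 147) - n(-76) = 147 - 1*13 = 147 - 13 = 134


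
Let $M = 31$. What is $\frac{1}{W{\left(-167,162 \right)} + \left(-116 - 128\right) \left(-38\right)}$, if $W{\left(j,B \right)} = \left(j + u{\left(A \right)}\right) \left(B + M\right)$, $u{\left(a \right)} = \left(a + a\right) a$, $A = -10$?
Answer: $\frac{1}{15641} \approx 6.3934 \cdot 10^{-5}$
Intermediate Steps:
$u{\left(a \right)} = 2 a^{2}$ ($u{\left(a \right)} = 2 a a = 2 a^{2}$)
$W{\left(j,B \right)} = \left(31 + B\right) \left(200 + j\right)$ ($W{\left(j,B \right)} = \left(j + 2 \left(-10\right)^{2}\right) \left(B + 31\right) = \left(j + 2 \cdot 100\right) \left(31 + B\right) = \left(j + 200\right) \left(31 + B\right) = \left(200 + j\right) \left(31 + B\right) = \left(31 + B\right) \left(200 + j\right)$)
$\frac{1}{W{\left(-167,162 \right)} + \left(-116 - 128\right) \left(-38\right)} = \frac{1}{\left(6200 + 31 \left(-167\right) + 200 \cdot 162 + 162 \left(-167\right)\right) + \left(-116 - 128\right) \left(-38\right)} = \frac{1}{\left(6200 - 5177 + 32400 - 27054\right) - -9272} = \frac{1}{6369 + 9272} = \frac{1}{15641}$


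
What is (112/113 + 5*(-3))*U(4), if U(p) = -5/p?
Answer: 7915/452 ≈ 17.511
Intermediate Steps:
(112/113 + 5*(-3))*U(4) = (112/113 + 5*(-3))*(-5/4) = (112*(1/113) - 15)*(-5*¼) = (112/113 - 15)*(-5/4) = -1583/113*(-5/4) = 7915/452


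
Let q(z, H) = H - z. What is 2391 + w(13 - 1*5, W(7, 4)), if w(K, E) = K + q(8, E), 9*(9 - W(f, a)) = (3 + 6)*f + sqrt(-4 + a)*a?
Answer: 2393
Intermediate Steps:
W(f, a) = 9 - f - a*sqrt(-4 + a)/9 (W(f, a) = 9 - ((3 + 6)*f + sqrt(-4 + a)*a)/9 = 9 - (9*f + a*sqrt(-4 + a))/9 = 9 + (-f - a*sqrt(-4 + a)/9) = 9 - f - a*sqrt(-4 + a)/9)
w(K, E) = -8 + E + K (w(K, E) = K + (E - 1*8) = K + (E - 8) = K + (-8 + E) = -8 + E + K)
2391 + w(13 - 1*5, W(7, 4)) = 2391 + (-8 + (9 - 1*7 - 1/9*4*sqrt(-4 + 4)) + (13 - 1*5)) = 2391 + (-8 + (9 - 7 - 1/9*4*sqrt(0)) + (13 - 5)) = 2391 + (-8 + (9 - 7 - 1/9*4*0) + 8) = 2391 + (-8 + (9 - 7 + 0) + 8) = 2391 + (-8 + 2 + 8) = 2391 + 2 = 2393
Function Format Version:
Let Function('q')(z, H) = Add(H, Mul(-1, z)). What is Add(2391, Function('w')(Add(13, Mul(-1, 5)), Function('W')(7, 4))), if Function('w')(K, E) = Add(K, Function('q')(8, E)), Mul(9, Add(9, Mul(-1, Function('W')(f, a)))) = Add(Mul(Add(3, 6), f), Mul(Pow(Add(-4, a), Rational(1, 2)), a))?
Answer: 2393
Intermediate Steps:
Function('W')(f, a) = Add(9, Mul(-1, f), Mul(Rational(-1, 9), a, Pow(Add(-4, a), Rational(1, 2)))) (Function('W')(f, a) = Add(9, Mul(Rational(-1, 9), Add(Mul(Add(3, 6), f), Mul(Pow(Add(-4, a), Rational(1, 2)), a)))) = Add(9, Mul(Rational(-1, 9), Add(Mul(9, f), Mul(a, Pow(Add(-4, a), Rational(1, 2)))))) = Add(9, Add(Mul(-1, f), Mul(Rational(-1, 9), a, Pow(Add(-4, a), Rational(1, 2))))) = Add(9, Mul(-1, f), Mul(Rational(-1, 9), a, Pow(Add(-4, a), Rational(1, 2)))))
Function('w')(K, E) = Add(-8, E, K) (Function('w')(K, E) = Add(K, Add(E, Mul(-1, 8))) = Add(K, Add(E, -8)) = Add(K, Add(-8, E)) = Add(-8, E, K))
Add(2391, Function('w')(Add(13, Mul(-1, 5)), Function('W')(7, 4))) = Add(2391, Add(-8, Add(9, Mul(-1, 7), Mul(Rational(-1, 9), 4, Pow(Add(-4, 4), Rational(1, 2)))), Add(13, Mul(-1, 5)))) = Add(2391, Add(-8, Add(9, -7, Mul(Rational(-1, 9), 4, Pow(0, Rational(1, 2)))), Add(13, -5))) = Add(2391, Add(-8, Add(9, -7, Mul(Rational(-1, 9), 4, 0)), 8)) = Add(2391, Add(-8, Add(9, -7, 0), 8)) = Add(2391, Add(-8, 2, 8)) = Add(2391, 2) = 2393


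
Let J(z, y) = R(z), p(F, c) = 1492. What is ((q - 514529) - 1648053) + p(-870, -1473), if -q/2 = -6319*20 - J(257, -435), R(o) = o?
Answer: -1907816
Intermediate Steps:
J(z, y) = z
q = 253274 (q = -2*(-6319*20 - 1*257) = -2*(-126380 - 257) = -2*(-126637) = 253274)
((q - 514529) - 1648053) + p(-870, -1473) = ((253274 - 514529) - 1648053) + 1492 = (-261255 - 1648053) + 1492 = -1909308 + 1492 = -1907816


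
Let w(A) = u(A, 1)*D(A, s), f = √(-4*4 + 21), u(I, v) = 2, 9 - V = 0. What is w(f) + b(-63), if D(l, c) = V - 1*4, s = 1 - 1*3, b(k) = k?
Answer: -53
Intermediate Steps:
V = 9 (V = 9 - 1*0 = 9 + 0 = 9)
s = -2 (s = 1 - 3 = -2)
D(l, c) = 5 (D(l, c) = 9 - 1*4 = 9 - 4 = 5)
f = √5 (f = √(-16 + 21) = √5 ≈ 2.2361)
w(A) = 10 (w(A) = 2*5 = 10)
w(f) + b(-63) = 10 - 63 = -53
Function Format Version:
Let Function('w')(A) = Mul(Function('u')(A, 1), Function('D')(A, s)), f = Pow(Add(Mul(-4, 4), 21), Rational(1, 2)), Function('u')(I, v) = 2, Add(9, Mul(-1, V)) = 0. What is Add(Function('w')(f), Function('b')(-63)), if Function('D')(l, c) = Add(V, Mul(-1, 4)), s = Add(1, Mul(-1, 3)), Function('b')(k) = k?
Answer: -53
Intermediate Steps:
V = 9 (V = Add(9, Mul(-1, 0)) = Add(9, 0) = 9)
s = -2 (s = Add(1, -3) = -2)
Function('D')(l, c) = 5 (Function('D')(l, c) = Add(9, Mul(-1, 4)) = Add(9, -4) = 5)
f = Pow(5, Rational(1, 2)) (f = Pow(Add(-16, 21), Rational(1, 2)) = Pow(5, Rational(1, 2)) ≈ 2.2361)
Function('w')(A) = 10 (Function('w')(A) = Mul(2, 5) = 10)
Add(Function('w')(f), Function('b')(-63)) = Add(10, -63) = -53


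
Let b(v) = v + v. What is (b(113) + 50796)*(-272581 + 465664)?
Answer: 9851480826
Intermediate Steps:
b(v) = 2*v
(b(113) + 50796)*(-272581 + 465664) = (2*113 + 50796)*(-272581 + 465664) = (226 + 50796)*193083 = 51022*193083 = 9851480826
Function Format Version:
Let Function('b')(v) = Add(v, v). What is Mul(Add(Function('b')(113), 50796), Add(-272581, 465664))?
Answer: 9851480826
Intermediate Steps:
Function('b')(v) = Mul(2, v)
Mul(Add(Function('b')(113), 50796), Add(-272581, 465664)) = Mul(Add(Mul(2, 113), 50796), Add(-272581, 465664)) = Mul(Add(226, 50796), 193083) = Mul(51022, 193083) = 9851480826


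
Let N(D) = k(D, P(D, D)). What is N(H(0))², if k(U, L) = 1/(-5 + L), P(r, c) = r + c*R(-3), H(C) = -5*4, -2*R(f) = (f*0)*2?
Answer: 1/625 ≈ 0.0016000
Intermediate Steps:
R(f) = 0 (R(f) = -f*0*2/2 = -0*2 = -½*0 = 0)
H(C) = -20
P(r, c) = r (P(r, c) = r + c*0 = r + 0 = r)
N(D) = 1/(-5 + D)
N(H(0))² = (1/(-5 - 20))² = (1/(-25))² = (-1/25)² = 1/625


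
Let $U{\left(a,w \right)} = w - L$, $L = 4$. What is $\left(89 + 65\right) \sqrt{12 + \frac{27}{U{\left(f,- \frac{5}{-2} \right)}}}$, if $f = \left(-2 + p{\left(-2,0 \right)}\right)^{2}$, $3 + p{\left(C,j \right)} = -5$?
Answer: $154 i \sqrt{6} \approx 377.22 i$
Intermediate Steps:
$p{\left(C,j \right)} = -8$ ($p{\left(C,j \right)} = -3 - 5 = -8$)
$f = 100$ ($f = \left(-2 - 8\right)^{2} = \left(-10\right)^{2} = 100$)
$U{\left(a,w \right)} = -4 + w$ ($U{\left(a,w \right)} = w - 4 = -4 + w$)
$\left(89 + 65\right) \sqrt{12 + \frac{27}{U{\left(f,- \frac{5}{-2} \right)}}} = \left(89 + 65\right) \sqrt{12 + \frac{27}{-4 - \frac{5}{-2}}} = 154 \sqrt{12 + \frac{27}{-4 - - \frac{5}{2}}} = 154 \sqrt{12 + \frac{27}{-4 + \frac{5}{2}}} = 154 \sqrt{12 + \frac{27}{- \frac{3}{2}}} = 154 \sqrt{12 + 27 \left(- \frac{2}{3}\right)} = 154 \sqrt{12 - 18} = 154 \sqrt{-6} = 154 i \sqrt{6}$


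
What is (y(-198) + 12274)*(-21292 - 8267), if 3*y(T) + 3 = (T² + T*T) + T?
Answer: -1133380737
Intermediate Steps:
y(T) = -1 + T/3 + 2*T²/3 (y(T) = -1 + ((T² + T*T) + T)/3 = -1 + ((T² + T²) + T)/3 = -1 + (2*T² + T)/3 = -1 + (T + 2*T²)/3 = -1 + (T/3 + 2*T²/3) = -1 + T/3 + 2*T²/3)
(y(-198) + 12274)*(-21292 - 8267) = ((-1 + (⅓)*(-198) + (⅔)*(-198)²) + 12274)*(-21292 - 8267) = ((-1 - 66 + (⅔)*39204) + 12274)*(-29559) = ((-1 - 66 + 26136) + 12274)*(-29559) = (26069 + 12274)*(-29559) = 38343*(-29559) = -1133380737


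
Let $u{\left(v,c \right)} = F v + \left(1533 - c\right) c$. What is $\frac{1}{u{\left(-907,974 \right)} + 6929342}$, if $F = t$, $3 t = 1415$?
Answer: $\frac{3}{21138019} \approx 1.4192 \cdot 10^{-7}$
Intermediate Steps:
$t = \frac{1415}{3}$ ($t = \frac{1}{3} \cdot 1415 = \frac{1415}{3} \approx 471.67$)
$F = \frac{1415}{3} \approx 471.67$
$u{\left(v,c \right)} = \frac{1415 v}{3} + c \left(1533 - c\right)$ ($u{\left(v,c \right)} = \frac{1415 v}{3} + \left(1533 - c\right) c = \frac{1415 v}{3} + c \left(1533 - c\right)$)
$\frac{1}{u{\left(-907,974 \right)} + 6929342} = \frac{1}{\left(- 974^{2} + 1533 \cdot 974 + \frac{1415}{3} \left(-907\right)\right) + 6929342} = \frac{1}{\left(\left(-1\right) 948676 + 1493142 - \frac{1283405}{3}\right) + 6929342} = \frac{1}{\left(-948676 + 1493142 - \frac{1283405}{3}\right) + 6929342} = \frac{1}{\frac{349993}{3} + 6929342} = \frac{1}{\frac{21138019}{3}} = \frac{3}{21138019}$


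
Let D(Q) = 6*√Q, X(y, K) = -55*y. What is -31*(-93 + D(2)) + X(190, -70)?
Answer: -7567 - 186*√2 ≈ -7830.0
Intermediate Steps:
-31*(-93 + D(2)) + X(190, -70) = -31*(-93 + 6*√2) - 55*190 = (2883 - 186*√2) - 10450 = -7567 - 186*√2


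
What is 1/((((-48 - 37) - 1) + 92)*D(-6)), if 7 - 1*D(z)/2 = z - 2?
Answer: 1/180 ≈ 0.0055556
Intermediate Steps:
D(z) = 18 - 2*z (D(z) = 14 - 2*(z - 2) = 14 - 2*(-2 + z) = 14 + (4 - 2*z) = 18 - 2*z)
1/((((-48 - 37) - 1) + 92)*D(-6)) = 1/((((-48 - 37) - 1) + 92)*(18 - 2*(-6))) = 1/(((-85 - 1) + 92)*(18 + 12)) = 1/((-86 + 92)*30) = 1/(6*30) = 1/180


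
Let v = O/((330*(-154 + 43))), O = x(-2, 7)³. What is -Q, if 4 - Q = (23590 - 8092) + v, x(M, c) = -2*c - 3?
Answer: 567550133/36630 ≈ 15494.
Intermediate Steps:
x(M, c) = -3 - 2*c
O = -4913 (O = (-3 - 2*7)³ = (-3 - 14)³ = (-17)³ = -4913)
v = 4913/36630 (v = -4913*1/(330*(-154 + 43)) = -4913/(330*(-111)) = -4913/(-36630) = -4913*(-1/36630) = 4913/36630 ≈ 0.13412)
Q = -567550133/36630 (Q = 4 - ((23590 - 8092) + 4913/36630) = 4 - (15498 + 4913/36630) = 4 - 1*567696653/36630 = 4 - 567696653/36630 = -567550133/36630 ≈ -15494.)
-Q = -1*(-567550133/36630) = 567550133/36630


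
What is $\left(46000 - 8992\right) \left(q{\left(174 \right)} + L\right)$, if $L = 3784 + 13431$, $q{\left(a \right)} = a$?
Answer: $643532112$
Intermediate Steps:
$L = 17215$
$\left(46000 - 8992\right) \left(q{\left(174 \right)} + L\right) = \left(46000 - 8992\right) \left(174 + 17215\right) = 37008 \cdot 17389 = 643532112$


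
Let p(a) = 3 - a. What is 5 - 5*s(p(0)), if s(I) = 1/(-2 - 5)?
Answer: 40/7 ≈ 5.7143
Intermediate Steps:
s(I) = -⅐ (s(I) = 1/(-7) = -⅐)
5 - 5*s(p(0)) = 5 - 5*(-⅐) = 5 + 5/7 = 40/7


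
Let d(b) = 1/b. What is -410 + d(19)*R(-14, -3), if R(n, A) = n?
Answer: -7804/19 ≈ -410.74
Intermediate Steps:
-410 + d(19)*R(-14, -3) = -410 - 14/19 = -7804/19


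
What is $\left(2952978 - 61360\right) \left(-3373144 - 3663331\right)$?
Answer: $-20346797766550$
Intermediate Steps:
$\left(2952978 - 61360\right) \left(-3373144 - 3663331\right) = 2891618 \left(-7036475\right) = -20346797766550$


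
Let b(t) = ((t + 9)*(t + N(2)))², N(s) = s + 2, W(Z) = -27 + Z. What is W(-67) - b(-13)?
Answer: -1390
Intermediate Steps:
N(s) = 2 + s
b(t) = (4 + t)²*(9 + t)² (b(t) = ((t + 9)*(t + (2 + 2)))² = ((9 + t)*(t + 4))² = ((9 + t)*(4 + t))² = ((4 + t)*(9 + t))² = (4 + t)²*(9 + t)²)
W(-67) - b(-13) = (-27 - 67) - (4 - 13)²*(9 - 13)² = -94 - (-9)²*(-4)² = -94 - 81*16 = -94 - 1*1296 = -94 - 1296 = -1390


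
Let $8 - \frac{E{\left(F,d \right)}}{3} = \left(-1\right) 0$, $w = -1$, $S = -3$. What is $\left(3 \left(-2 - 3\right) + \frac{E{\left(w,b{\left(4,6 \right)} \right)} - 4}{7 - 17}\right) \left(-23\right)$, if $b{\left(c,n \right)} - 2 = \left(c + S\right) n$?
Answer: $391$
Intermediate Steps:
$b{\left(c,n \right)} = 2 + n \left(-3 + c\right)$ ($b{\left(c,n \right)} = 2 + \left(c - 3\right) n = 2 + \left(-3 + c\right) n = 2 + n \left(-3 + c\right)$)
$E{\left(F,d \right)} = 24$ ($E{\left(F,d \right)} = 24 - 3 \left(\left(-1\right) 0\right) = 24 - 0 = 24 + 0 = 24$)
$\left(3 \left(-2 - 3\right) + \frac{E{\left(w,b{\left(4,6 \right)} \right)} - 4}{7 - 17}\right) \left(-23\right) = \left(3 \left(-2 - 3\right) + \frac{24 - 4}{7 - 17}\right) \left(-23\right) = \left(3 \left(-5\right) + \frac{20}{-10}\right) \left(-23\right) = \left(-15 + 20 \left(- \frac{1}{10}\right)\right) \left(-23\right) = \left(-15 - 2\right) \left(-23\right) = \left(-17\right) \left(-23\right) = 391$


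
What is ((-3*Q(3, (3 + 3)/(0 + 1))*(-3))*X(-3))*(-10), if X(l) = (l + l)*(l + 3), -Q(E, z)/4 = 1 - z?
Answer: 0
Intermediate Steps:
Q(E, z) = -4 + 4*z (Q(E, z) = -4*(1 - z) = -4 + 4*z)
X(l) = 2*l*(3 + l) (X(l) = (2*l)*(3 + l) = 2*l*(3 + l))
((-3*Q(3, (3 + 3)/(0 + 1))*(-3))*X(-3))*(-10) = ((-3*(-4 + 4*((3 + 3)/(0 + 1)))*(-3))*(2*(-3)*(3 - 3)))*(-10) = ((-3*(-4 + 4*(6/1))*(-3))*(2*(-3)*0))*(-10) = ((-3*(-4 + 4*(6*1))*(-3))*0)*(-10) = ((-3*(-4 + 4*6)*(-3))*0)*(-10) = ((-3*(-4 + 24)*(-3))*0)*(-10) = ((-3*20*(-3))*0)*(-10) = (-60*(-3)*0)*(-10) = (180*0)*(-10) = 0*(-10) = 0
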